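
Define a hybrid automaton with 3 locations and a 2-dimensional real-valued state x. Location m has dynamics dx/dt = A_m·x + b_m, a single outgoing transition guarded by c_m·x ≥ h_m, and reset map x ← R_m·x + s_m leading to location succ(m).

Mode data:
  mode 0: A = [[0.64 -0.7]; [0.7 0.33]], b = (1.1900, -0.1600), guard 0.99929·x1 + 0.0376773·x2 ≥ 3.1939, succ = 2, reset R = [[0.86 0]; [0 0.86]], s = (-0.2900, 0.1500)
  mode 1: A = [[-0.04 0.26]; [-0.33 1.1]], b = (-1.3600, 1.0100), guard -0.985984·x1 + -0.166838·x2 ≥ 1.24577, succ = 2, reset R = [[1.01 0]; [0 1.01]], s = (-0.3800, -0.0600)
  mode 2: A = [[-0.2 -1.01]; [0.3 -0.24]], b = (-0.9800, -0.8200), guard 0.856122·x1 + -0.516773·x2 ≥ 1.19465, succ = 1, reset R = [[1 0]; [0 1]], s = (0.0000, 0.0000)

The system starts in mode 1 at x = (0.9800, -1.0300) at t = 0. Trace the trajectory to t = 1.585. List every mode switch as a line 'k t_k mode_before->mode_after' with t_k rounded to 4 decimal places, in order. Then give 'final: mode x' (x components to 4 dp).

Mode 1: guard c·x = 1.2458 hit at Δt = 1.1787 (t = 1.1787), x⁻ = (-1.0123, -1.4842) → reset → x⁺ = (-1.4025, -1.5591), jump to mode 2
Mode 2: flow for 0.4063 to horizon, guard not reached → x = (-0.9959, -1.8715)

1 1.1787 1->2
final: 2 -0.9959 -1.8715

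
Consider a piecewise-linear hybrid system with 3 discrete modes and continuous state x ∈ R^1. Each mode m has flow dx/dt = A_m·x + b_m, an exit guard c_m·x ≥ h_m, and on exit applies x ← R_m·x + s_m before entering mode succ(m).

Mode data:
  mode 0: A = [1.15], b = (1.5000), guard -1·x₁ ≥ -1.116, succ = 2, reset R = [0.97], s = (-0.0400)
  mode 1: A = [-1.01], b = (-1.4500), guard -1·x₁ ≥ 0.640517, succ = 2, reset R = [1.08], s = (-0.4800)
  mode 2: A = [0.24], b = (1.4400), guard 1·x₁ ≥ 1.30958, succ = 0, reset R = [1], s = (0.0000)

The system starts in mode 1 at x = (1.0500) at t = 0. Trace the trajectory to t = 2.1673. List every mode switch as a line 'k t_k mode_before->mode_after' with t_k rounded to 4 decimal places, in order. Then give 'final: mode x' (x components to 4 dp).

1 1.1285 1->2
final: 2 0.1953

Mode 1: guard c·x = 0.6405 hit at Δt = 1.1285 (t = 1.1285), x⁻ = (-0.6405) → reset → x⁺ = (-1.1718), jump to mode 2
Mode 2: flow for 1.0388 to horizon, guard not reached → x = (0.1953)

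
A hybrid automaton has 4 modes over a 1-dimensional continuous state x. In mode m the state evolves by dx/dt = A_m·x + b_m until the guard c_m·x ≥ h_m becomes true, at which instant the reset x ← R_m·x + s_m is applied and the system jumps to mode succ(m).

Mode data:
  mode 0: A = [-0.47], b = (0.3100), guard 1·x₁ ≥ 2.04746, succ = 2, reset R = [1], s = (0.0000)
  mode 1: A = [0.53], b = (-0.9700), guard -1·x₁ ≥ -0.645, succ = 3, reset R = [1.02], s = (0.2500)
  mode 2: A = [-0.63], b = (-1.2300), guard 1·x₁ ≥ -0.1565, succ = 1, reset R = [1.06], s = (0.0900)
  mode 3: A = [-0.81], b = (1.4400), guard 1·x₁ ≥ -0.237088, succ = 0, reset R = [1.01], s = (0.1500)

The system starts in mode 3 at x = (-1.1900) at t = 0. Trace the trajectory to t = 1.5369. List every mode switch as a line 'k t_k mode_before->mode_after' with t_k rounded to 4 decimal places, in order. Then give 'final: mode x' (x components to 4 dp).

1 0.4781 3->0
final: 0 0.2042

Mode 3: guard c·x = -0.2371 hit at Δt = 0.4781 (t = 0.4781), x⁻ = (-0.2371) → reset → x⁺ = (-0.0895), jump to mode 0
Mode 0: flow for 1.0588 to horizon, guard not reached → x = (0.2042)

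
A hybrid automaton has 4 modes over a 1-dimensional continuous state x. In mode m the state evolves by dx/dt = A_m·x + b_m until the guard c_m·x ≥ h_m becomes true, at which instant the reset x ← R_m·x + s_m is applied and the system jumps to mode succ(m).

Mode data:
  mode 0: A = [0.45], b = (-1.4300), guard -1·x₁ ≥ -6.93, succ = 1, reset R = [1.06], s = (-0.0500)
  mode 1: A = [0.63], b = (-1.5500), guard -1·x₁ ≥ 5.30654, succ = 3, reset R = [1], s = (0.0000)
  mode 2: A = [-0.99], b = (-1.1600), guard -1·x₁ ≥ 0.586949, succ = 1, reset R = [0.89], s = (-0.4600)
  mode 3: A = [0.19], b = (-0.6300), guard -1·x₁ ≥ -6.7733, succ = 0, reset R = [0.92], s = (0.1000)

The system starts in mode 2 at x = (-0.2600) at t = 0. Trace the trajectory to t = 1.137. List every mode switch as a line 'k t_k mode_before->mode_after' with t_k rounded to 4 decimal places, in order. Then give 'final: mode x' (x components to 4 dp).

Mode 2: guard c·x = 0.5869 hit at Δt = 0.4486 (t = 0.4486), x⁻ = (-0.5869) → reset → x⁺ = (-0.9824), jump to mode 1
Mode 1: flow for 0.6884 to horizon, guard not reached → x = (-2.8516)

1 0.4486 2->1
final: 1 -2.8516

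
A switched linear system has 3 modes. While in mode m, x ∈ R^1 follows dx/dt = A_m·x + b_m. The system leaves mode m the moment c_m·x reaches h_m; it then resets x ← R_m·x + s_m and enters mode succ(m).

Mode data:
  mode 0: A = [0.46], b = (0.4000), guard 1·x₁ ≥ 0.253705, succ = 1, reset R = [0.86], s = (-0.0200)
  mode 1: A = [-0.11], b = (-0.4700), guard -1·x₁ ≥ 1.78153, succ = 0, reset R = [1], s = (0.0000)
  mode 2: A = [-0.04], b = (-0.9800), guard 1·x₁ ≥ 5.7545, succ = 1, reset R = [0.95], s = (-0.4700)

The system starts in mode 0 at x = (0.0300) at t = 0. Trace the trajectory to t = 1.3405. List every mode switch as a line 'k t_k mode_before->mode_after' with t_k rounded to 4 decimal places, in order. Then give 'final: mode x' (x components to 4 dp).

1 0.4828 0->1
final: 1 -0.2043

Mode 0: guard c·x = 0.2537 hit at Δt = 0.4828 (t = 0.4828), x⁻ = (0.2537) → reset → x⁺ = (0.1982), jump to mode 1
Mode 1: flow for 0.8577 to horizon, guard not reached → x = (-0.2043)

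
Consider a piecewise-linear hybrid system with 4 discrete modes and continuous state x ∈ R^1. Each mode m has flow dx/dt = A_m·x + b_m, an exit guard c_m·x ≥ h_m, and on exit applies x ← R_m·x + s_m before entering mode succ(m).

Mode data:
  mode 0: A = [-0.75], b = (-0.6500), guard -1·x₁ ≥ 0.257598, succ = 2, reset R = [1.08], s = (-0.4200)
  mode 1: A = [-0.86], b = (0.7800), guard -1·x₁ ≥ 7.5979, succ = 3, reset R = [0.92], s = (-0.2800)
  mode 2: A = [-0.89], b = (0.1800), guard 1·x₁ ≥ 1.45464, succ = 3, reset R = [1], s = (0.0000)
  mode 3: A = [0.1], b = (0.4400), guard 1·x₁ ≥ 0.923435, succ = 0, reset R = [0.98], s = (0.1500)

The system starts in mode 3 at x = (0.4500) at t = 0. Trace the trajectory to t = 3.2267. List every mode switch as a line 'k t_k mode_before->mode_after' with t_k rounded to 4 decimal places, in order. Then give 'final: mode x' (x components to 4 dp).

1 0.9314 3->0
2 2.4634 0->2
final: 2 -0.2542

Mode 3: guard c·x = 0.9234 hit at Δt = 0.9314 (t = 0.9314), x⁻ = (0.9234) → reset → x⁺ = (1.0550), jump to mode 0
Mode 0: guard c·x = 0.2576 hit at Δt = 1.5320 (t = 2.4634), x⁻ = (-0.2576) → reset → x⁺ = (-0.6982), jump to mode 2
Mode 2: flow for 0.7633 to horizon, guard not reached → x = (-0.2542)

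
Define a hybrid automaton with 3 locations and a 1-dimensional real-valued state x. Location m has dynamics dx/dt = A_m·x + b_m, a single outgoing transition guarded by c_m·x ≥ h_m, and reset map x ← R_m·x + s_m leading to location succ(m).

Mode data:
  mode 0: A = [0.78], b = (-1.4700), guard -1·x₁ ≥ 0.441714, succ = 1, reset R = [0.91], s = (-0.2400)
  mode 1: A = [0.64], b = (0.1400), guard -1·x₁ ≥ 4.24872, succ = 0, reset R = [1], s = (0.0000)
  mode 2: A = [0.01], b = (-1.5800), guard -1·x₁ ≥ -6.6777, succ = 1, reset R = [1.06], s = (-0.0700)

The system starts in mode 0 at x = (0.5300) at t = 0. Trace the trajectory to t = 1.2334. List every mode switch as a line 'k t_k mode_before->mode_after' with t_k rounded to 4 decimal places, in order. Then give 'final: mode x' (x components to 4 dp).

Mode 0: guard c·x = 0.4417 hit at Δt = 0.6933 (t = 0.6933), x⁻ = (-0.4417) → reset → x⁺ = (-0.6420), jump to mode 1
Mode 1: flow for 0.5401 to horizon, guard not reached → x = (-0.8167)

1 0.6933 0->1
final: 1 -0.8167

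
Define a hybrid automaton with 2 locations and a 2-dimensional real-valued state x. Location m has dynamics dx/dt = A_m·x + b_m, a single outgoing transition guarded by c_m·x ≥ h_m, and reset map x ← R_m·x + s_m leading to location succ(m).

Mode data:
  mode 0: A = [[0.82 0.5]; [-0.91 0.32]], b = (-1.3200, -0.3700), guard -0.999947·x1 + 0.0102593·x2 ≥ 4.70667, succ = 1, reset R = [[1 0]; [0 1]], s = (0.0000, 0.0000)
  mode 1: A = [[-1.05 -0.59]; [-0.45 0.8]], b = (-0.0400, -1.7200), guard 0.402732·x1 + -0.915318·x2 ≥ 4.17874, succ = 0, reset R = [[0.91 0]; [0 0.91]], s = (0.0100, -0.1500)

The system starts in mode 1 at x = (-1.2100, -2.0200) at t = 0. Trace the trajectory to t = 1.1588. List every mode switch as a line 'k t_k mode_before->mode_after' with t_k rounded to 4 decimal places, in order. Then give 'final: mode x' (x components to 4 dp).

1 0.6147 1->0
final: 0 -2.1518 -4.7873

Mode 1: guard c·x = 4.1787 hit at Δt = 0.6147 (t = 0.6147), x⁻ = (0.2142, -4.4711) → reset → x⁺ = (0.2050, -4.2187), jump to mode 0
Mode 0: flow for 0.5441 to horizon, guard not reached → x = (-2.1518, -4.7873)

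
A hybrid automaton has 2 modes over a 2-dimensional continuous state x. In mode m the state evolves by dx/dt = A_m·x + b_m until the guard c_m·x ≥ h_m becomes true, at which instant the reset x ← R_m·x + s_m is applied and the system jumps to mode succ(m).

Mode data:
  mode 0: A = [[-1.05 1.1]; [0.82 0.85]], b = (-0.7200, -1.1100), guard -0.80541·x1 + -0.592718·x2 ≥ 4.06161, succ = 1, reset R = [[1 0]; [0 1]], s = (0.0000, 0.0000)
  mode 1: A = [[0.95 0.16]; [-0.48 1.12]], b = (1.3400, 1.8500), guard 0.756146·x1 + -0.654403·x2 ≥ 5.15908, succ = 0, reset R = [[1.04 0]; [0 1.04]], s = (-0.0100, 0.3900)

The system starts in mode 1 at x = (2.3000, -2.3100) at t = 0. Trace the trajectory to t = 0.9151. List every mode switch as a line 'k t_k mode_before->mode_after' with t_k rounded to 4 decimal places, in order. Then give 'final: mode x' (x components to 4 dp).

1 0.4106 1->0
final: 0 0.4766 -4.4218

Mode 1: guard c·x = 5.1591 hit at Δt = 0.4106 (t = 0.4106), x⁻ = (3.8477, -3.4377) → reset → x⁺ = (3.9916, -3.1852), jump to mode 0
Mode 0: flow for 0.5045 to horizon, guard not reached → x = (0.4766, -4.4218)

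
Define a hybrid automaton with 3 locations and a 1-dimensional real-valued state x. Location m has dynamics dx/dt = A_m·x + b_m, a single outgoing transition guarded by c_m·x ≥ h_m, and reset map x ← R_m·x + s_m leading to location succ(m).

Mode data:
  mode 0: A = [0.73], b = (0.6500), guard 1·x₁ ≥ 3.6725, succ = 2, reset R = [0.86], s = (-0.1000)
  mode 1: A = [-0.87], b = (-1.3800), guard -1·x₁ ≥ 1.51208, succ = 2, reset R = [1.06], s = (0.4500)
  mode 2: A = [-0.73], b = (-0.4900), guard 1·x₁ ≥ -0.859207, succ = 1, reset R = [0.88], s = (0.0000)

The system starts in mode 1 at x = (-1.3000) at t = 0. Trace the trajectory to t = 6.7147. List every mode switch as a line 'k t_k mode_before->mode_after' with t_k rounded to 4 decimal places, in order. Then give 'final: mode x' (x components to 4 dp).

1 1.5528 1->2
2 2.8415 2->1
3 5.6183 1->2
final: 2 -0.8875

Mode 1: guard c·x = 1.5121 hit at Δt = 1.5528 (t = 1.5528), x⁻ = (-1.5121) → reset → x⁺ = (-1.1528), jump to mode 2
Mode 2: guard c·x = -0.8592 hit at Δt = 1.2887 (t = 2.8415), x⁻ = (-0.8592) → reset → x⁺ = (-0.7561), jump to mode 1
Mode 1: guard c·x = 1.5121 hit at Δt = 2.7768 (t = 5.6183), x⁻ = (-1.5121) → reset → x⁺ = (-1.1528), jump to mode 2
Mode 2: flow for 1.0964 to horizon, guard not reached → x = (-0.8875)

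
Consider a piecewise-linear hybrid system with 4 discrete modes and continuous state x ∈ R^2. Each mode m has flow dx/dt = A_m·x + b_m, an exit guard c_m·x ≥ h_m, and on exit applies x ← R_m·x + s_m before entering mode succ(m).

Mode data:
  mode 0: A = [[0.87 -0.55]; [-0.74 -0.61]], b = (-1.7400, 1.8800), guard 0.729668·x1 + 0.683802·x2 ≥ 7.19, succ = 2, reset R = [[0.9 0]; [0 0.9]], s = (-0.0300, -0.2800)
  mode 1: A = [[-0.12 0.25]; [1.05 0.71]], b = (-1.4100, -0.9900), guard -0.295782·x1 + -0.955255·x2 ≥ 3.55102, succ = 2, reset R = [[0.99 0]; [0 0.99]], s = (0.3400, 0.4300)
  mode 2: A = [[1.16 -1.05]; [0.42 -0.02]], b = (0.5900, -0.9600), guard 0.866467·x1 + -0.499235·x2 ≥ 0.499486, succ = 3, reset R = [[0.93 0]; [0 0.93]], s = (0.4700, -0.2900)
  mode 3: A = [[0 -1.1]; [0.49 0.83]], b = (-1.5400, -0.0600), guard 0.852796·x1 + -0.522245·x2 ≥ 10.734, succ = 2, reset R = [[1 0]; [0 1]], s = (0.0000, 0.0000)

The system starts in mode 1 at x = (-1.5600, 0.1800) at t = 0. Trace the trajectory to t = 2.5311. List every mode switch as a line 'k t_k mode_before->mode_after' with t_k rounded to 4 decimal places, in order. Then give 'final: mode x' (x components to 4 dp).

1 0.7709 1->2
2 1.3840 2->3
final: 3 4.7129 -8.3535

Mode 1: guard c·x = 3.5510 hit at Δt = 0.7709 (t = 0.7709), x⁻ = (-2.6748, -2.8891) → reset → x⁺ = (-2.3080, -2.4303), jump to mode 2
Mode 2: guard c·x = 0.4995 hit at Δt = 0.6131 (t = 1.3840), x⁻ = (-1.4356, -3.4921) → reset → x⁺ = (-0.8651, -3.5377), jump to mode 3
Mode 3: flow for 1.1471 to horizon, guard not reached → x = (4.7129, -8.3535)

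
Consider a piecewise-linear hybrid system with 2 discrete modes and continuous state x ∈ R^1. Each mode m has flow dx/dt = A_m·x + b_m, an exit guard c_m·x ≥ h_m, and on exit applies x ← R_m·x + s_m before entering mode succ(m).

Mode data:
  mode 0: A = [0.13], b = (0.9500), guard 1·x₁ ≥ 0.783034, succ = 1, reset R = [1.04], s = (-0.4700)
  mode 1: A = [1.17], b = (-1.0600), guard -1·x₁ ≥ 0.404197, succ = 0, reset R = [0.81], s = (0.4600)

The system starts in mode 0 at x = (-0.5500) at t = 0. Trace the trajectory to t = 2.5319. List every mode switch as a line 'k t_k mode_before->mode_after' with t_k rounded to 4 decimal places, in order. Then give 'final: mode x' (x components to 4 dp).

Mode 0: guard c·x = 0.7830 hit at Δt = 1.3849 (t = 1.3849), x⁻ = (0.7830) → reset → x⁺ = (0.3444), jump to mode 1
Mode 1: guard c·x = 0.4042 hit at Δt = 0.7240 (t = 2.1089), x⁻ = (-0.4042) → reset → x⁺ = (0.1326), jump to mode 0
Mode 0: flow for 0.4230 to horizon, guard not reached → x = (0.5532)

1 1.3849 0->1
2 2.1089 1->0
final: 0 0.5532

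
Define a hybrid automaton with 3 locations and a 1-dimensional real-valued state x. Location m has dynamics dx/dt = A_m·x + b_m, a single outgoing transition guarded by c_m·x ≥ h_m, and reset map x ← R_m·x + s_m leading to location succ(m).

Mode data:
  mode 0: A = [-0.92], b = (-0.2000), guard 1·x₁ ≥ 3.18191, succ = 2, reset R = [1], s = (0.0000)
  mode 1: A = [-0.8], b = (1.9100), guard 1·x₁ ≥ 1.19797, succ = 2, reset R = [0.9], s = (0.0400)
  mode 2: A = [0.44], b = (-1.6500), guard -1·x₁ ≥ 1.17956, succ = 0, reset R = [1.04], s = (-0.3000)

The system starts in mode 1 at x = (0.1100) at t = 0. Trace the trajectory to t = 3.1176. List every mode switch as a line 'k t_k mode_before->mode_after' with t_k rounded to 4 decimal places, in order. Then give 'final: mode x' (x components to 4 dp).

Mode 1: guard c·x = 1.1980 hit at Δt = 0.8119 (t = 0.8119), x⁻ = (1.1980) → reset → x⁺ = (1.1182), jump to mode 2
Mode 2: guard c·x = 1.1796 hit at Δt = 1.4263 (t = 2.2382), x⁻ = (-1.1796) → reset → x⁺ = (-1.5267), jump to mode 0
Mode 0: flow for 0.8794 to horizon, guard not reached → x = (-0.8004)

1 0.8119 1->2
2 2.2382 2->0
final: 0 -0.8004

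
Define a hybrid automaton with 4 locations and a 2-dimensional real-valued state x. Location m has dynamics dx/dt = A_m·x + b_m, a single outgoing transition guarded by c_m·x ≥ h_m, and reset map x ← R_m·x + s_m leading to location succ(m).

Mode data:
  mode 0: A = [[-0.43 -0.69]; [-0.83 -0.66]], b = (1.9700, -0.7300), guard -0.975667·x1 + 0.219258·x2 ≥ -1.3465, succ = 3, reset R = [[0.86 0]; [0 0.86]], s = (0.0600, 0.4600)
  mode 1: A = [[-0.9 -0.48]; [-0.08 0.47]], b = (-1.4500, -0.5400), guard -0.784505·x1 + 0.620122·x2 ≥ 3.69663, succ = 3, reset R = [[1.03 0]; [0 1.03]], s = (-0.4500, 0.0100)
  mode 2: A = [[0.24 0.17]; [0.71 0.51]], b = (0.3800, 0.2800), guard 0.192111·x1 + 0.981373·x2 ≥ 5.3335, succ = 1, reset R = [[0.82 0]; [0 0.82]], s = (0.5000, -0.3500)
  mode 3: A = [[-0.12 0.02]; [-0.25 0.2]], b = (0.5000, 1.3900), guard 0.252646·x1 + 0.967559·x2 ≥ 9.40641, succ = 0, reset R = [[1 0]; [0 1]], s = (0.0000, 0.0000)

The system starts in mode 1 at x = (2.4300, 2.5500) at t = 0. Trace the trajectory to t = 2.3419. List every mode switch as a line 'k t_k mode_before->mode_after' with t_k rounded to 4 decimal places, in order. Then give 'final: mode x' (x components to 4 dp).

1 1.4017 1->3
final: 3 -1.4214 6.6667

Mode 1: guard c·x = 3.6966 hit at Δt = 1.4017 (t = 1.4017), x⁻ = (-1.6935, 3.8187) → reset → x⁺ = (-2.1943, 3.9432), jump to mode 3
Mode 3: flow for 0.9402 to horizon, guard not reached → x = (-1.4214, 6.6667)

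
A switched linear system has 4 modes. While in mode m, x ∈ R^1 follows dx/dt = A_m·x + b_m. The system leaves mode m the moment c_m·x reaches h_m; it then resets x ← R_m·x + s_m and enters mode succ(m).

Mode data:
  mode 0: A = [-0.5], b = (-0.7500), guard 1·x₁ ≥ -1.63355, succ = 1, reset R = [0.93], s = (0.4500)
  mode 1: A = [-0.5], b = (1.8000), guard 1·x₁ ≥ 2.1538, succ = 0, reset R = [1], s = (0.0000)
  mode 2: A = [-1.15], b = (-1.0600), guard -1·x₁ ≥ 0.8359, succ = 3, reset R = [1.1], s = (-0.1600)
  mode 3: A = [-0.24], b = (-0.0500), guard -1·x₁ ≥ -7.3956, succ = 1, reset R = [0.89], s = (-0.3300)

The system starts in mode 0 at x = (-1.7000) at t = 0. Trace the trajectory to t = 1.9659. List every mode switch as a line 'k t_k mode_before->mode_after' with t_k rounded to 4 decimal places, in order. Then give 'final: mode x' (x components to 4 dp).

Mode 0: guard c·x = -1.6336 hit at Δt = 0.8077 (t = 0.8077), x⁻ = (-1.6336) → reset → x⁺ = (-1.0692), jump to mode 1
Mode 1: flow for 1.1582 to horizon, guard not reached → x = (0.9834)

1 0.8077 0->1
final: 1 0.9834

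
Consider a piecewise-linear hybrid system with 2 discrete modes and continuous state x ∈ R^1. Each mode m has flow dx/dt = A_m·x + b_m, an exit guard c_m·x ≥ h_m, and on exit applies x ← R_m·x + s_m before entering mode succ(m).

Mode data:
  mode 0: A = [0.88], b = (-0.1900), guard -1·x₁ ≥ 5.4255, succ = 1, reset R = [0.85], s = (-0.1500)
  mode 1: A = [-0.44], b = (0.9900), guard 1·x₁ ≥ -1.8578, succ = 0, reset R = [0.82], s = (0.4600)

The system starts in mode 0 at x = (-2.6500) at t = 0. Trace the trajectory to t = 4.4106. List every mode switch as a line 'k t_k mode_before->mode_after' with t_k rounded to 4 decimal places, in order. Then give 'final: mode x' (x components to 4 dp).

1 0.7696 0->1
2 1.9848 1->0
3 3.6710 0->1
final: 1 -2.8139

Mode 0: guard c·x = 5.4255 hit at Δt = 0.7696 (t = 0.7696), x⁻ = (-5.4255) → reset → x⁺ = (-4.7617), jump to mode 1
Mode 1: guard c·x = -1.8578 hit at Δt = 1.2152 (t = 1.9848), x⁻ = (-1.8578) → reset → x⁺ = (-1.0634), jump to mode 0
Mode 0: guard c·x = 5.4255 hit at Δt = 1.6862 (t = 3.6710), x⁻ = (-5.4255) → reset → x⁺ = (-4.7617), jump to mode 1
Mode 1: flow for 0.7396 to horizon, guard not reached → x = (-2.8139)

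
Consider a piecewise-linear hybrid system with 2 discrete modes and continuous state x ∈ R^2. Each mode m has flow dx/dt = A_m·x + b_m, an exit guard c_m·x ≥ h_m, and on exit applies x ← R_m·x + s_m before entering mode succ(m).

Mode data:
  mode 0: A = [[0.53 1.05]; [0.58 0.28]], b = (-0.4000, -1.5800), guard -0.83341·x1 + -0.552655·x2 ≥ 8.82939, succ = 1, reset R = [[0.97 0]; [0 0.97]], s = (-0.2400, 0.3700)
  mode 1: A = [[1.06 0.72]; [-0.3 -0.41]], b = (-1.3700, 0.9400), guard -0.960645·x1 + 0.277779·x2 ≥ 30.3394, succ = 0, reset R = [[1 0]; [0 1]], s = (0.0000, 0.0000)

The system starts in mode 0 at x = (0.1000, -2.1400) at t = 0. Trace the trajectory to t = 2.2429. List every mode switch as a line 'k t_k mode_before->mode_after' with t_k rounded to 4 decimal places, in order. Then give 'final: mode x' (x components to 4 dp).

Mode 0: guard c·x = 8.8294 hit at Δt = 1.0982 (t = 1.0982), x⁻ = (-6.2313, -6.5794) → reset → x⁺ = (-6.2844, -6.0120), jump to mode 1
Mode 1: flow for 1.1447 to horizon, guard not reached → x = (-29.3946, 1.7470)

1 1.0982 0->1
final: 1 -29.3946 1.7470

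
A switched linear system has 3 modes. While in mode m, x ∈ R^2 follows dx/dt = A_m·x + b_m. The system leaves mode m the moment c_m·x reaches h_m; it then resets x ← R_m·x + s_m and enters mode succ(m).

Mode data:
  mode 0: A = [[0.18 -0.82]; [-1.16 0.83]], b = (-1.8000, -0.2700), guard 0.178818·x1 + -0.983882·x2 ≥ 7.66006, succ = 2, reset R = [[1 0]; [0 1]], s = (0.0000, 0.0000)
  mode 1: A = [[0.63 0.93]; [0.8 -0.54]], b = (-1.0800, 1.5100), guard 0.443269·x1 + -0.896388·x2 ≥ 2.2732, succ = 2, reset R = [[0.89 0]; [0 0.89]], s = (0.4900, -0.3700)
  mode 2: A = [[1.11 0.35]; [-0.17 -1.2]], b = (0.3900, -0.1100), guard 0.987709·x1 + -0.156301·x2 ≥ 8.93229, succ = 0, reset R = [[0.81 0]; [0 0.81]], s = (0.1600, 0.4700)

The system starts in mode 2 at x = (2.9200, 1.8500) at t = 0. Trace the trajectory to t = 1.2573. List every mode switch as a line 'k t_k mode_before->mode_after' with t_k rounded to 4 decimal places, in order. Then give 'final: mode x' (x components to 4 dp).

Mode 2: guard c·x = 8.9323 hit at Δt = 0.8978 (t = 0.8978), x⁻ = (9.0438, 0.0025) → reset → x⁺ = (7.4855, 0.4720), jump to mode 0
Mode 0: flow for 0.3595 to horizon, guard not reached → x = (7.6852, -3.1174)

1 0.8978 2->0
final: 0 7.6852 -3.1174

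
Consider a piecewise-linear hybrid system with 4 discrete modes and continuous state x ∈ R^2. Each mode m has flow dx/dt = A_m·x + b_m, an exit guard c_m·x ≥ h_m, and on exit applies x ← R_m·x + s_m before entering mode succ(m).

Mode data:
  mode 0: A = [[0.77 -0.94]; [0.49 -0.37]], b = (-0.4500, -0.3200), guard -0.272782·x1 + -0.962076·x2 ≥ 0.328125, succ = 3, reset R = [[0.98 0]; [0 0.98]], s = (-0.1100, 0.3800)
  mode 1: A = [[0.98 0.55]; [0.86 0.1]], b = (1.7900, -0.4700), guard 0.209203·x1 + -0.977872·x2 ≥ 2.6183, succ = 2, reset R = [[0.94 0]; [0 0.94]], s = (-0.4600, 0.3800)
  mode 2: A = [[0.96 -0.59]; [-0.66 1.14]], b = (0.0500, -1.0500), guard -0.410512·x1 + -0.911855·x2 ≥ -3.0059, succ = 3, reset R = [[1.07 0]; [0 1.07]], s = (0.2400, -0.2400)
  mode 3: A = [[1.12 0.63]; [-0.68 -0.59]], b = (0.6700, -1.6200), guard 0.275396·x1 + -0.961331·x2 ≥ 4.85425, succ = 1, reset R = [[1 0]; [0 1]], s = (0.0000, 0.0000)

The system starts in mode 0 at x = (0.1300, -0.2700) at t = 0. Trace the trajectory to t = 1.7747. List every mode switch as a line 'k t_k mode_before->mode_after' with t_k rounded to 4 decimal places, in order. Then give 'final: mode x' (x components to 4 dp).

1 0.6327 0->3
final: 3 0.5315 -1.5135

Mode 0: guard c·x = 0.3281 hit at Δt = 0.6327 (t = 0.6327), x⁻ = (0.0858, -0.3654) → reset → x⁺ = (-0.0259, 0.0219), jump to mode 3
Mode 3: flow for 1.1420 to horizon, guard not reached → x = (0.5315, -1.5135)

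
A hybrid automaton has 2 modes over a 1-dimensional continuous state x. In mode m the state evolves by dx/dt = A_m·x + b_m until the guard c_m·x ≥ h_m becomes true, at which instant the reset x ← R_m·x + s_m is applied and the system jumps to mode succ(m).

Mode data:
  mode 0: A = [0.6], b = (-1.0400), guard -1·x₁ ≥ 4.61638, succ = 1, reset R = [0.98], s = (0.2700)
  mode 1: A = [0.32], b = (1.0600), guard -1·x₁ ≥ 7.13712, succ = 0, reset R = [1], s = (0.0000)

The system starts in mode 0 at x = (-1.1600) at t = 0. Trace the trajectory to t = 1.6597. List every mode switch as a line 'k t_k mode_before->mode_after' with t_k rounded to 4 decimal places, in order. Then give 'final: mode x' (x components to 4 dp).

Mode 0: guard c·x = 4.6164 hit at Δt = 1.3100 (t = 1.3100), x⁻ = (-4.6164) → reset → x⁺ = (-4.2541), jump to mode 1
Mode 1: flow for 0.3497 to horizon, guard not reached → x = (-4.3655)

1 1.3100 0->1
final: 1 -4.3655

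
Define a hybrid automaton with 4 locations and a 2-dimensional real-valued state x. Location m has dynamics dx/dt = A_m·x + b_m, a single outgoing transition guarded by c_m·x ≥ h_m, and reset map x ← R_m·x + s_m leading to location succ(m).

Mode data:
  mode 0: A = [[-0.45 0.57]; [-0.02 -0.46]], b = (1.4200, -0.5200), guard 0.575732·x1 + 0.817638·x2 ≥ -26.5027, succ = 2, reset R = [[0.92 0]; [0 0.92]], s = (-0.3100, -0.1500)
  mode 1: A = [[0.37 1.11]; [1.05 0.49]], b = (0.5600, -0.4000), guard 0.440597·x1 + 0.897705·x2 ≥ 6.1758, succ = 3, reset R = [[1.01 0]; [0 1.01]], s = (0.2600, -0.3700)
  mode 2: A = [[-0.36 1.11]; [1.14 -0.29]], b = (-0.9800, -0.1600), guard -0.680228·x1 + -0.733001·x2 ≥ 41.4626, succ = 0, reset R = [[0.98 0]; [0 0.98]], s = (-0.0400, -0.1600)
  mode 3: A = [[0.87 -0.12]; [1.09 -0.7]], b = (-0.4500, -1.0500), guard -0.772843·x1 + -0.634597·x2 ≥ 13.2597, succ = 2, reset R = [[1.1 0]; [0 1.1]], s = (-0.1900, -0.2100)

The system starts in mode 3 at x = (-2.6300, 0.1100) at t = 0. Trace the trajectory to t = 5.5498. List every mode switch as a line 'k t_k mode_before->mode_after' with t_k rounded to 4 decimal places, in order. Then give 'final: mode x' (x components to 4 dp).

Mode 3: guard c·x = 13.2597 hit at Δt = 1.5655 (t = 1.5655), x⁻ = (-10.7271, -7.8307) → reset → x⁺ = (-11.9898, -8.8237), jump to mode 2
Mode 2: guard c·x = 41.4626 hit at Δt = 1.2439 (t = 2.8094), x⁻ = (-29.2251, -29.4445) → reset → x⁺ = (-28.6806, -29.0156), jump to mode 0
Mode 0: guard c·x = -26.5027 hit at Δt = 1.5108 (t = 4.3202), x⁻ = (-25.5208, -14.4435) → reset → x⁺ = (-23.7891, -13.4380), jump to mode 2
Mode 2: guard c·x = 41.4626 hit at Δt = 0.5570 (t = 4.8772), x⁻ = (-31.4133, -27.4139) → reset → x⁺ = (-30.8250, -27.0256), jump to mode 0
Mode 0: flow for 0.6726 to horizon, guard not reached → x = (-29.5705, -19.7830)

1 1.5655 3->2
2 2.8094 2->0
3 4.3202 0->2
4 4.8772 2->0
final: 0 -29.5705 -19.7830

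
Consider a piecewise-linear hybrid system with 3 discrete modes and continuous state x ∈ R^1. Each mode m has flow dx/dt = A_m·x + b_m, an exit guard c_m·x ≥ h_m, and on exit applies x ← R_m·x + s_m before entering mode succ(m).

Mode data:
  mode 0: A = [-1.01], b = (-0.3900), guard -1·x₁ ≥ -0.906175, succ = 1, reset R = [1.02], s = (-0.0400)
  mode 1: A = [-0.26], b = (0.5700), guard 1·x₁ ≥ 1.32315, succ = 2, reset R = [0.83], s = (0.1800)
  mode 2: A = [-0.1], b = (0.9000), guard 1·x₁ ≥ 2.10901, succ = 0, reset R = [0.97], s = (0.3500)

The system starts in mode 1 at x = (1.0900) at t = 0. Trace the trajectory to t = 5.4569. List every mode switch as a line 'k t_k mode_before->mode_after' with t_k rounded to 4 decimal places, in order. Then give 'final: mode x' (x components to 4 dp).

1 0.9140 1->2
2 2.0523 2->0
3 2.8114 0->1
4 4.3835 1->2
final: 2 2.0642

Mode 1: guard c·x = 1.3232 hit at Δt = 0.9140 (t = 0.9140), x⁻ = (1.3231) → reset → x⁺ = (1.2782), jump to mode 2
Mode 2: guard c·x = 2.1090 hit at Δt = 1.1383 (t = 2.0523), x⁻ = (2.1090) → reset → x⁺ = (2.3957), jump to mode 0
Mode 0: guard c·x = -0.9062 hit at Δt = 0.7591 (t = 2.8114), x⁻ = (0.9062) → reset → x⁺ = (0.8843), jump to mode 1
Mode 1: guard c·x = 1.3232 hit at Δt = 1.5721 (t = 4.3835), x⁻ = (1.3231) → reset → x⁺ = (1.2782), jump to mode 2
Mode 2: flow for 1.0734 to horizon, guard not reached → x = (2.0642)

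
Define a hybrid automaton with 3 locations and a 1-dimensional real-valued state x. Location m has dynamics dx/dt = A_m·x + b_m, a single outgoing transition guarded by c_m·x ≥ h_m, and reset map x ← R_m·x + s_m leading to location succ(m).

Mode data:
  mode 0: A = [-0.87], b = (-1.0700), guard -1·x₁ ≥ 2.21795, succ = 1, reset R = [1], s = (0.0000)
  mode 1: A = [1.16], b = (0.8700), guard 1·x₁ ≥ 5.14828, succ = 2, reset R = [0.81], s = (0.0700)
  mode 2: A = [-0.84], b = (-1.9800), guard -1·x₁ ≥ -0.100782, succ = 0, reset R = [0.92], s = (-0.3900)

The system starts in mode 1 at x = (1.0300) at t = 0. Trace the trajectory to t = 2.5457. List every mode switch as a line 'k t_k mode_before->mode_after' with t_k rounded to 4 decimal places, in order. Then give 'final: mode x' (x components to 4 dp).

1 1.0328 1->2
2 2.2082 2->0
final: 0 -0.5346

Mode 1: guard c·x = 5.1483 hit at Δt = 1.0328 (t = 1.0328), x⁻ = (5.1483) → reset → x⁺ = (4.2401), jump to mode 2
Mode 2: guard c·x = -0.1008 hit at Δt = 1.1754 (t = 2.2082), x⁻ = (0.1008) → reset → x⁺ = (-0.2973), jump to mode 0
Mode 0: flow for 0.3375 to horizon, guard not reached → x = (-0.5346)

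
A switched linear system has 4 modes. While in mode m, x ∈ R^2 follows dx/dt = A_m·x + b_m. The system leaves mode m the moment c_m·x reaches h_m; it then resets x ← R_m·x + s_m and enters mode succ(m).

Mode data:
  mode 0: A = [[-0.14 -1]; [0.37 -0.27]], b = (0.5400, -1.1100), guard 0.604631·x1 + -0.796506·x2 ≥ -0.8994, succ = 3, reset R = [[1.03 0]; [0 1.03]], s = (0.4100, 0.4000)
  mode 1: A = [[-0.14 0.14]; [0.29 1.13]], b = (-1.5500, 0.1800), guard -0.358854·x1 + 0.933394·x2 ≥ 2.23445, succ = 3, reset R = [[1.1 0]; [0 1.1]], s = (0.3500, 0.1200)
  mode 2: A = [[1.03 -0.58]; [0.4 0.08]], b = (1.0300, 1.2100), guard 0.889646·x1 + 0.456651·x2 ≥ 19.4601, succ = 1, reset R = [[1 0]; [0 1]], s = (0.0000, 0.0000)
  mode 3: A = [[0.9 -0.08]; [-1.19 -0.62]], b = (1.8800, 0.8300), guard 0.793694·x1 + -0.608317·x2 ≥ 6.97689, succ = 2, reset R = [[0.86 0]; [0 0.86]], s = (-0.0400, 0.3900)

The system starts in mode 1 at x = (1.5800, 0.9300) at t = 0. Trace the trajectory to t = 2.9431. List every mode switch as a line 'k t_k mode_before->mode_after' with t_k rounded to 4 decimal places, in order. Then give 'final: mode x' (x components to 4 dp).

1 0.7053 1->3
2 1.9839 3->2
final: 2 17.7608 4.2477

Mode 1: guard c·x = 2.2344 hit at Δt = 0.7053 (t = 0.7053), x⁻ = (0.5492, 2.6051) → reset → x⁺ = (0.9542, 2.9856), jump to mode 3
Mode 3: guard c·x = 6.9769 hit at Δt = 1.2786 (t = 1.9839), x⁻ = (7.2599, -1.9969) → reset → x⁺ = (6.2035, -1.3274), jump to mode 2
Mode 2: flow for 0.9592 to horizon, guard not reached → x = (17.7608, 4.2477)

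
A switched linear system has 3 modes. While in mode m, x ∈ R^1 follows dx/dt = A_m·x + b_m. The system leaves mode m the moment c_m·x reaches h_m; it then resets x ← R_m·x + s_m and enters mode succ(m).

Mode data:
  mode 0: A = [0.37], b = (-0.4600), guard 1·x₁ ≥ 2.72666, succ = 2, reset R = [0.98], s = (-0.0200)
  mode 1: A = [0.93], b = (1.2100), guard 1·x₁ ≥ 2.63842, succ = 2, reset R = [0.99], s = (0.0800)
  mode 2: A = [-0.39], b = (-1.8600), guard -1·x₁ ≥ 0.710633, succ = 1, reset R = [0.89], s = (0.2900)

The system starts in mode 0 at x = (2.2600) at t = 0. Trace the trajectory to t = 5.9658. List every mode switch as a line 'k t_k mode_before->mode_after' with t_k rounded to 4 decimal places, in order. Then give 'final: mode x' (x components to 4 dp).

Mode 0: guard c·x = 2.7267 hit at Δt = 1.0209 (t = 1.0209), x⁻ = (2.7267) → reset → x⁺ = (2.6521), jump to mode 2
Mode 2: guard c·x = 0.7106 hit at Δt = 1.5475 (t = 2.5684), x⁻ = (-0.7106) → reset → x⁺ = (-0.3425), jump to mode 1
Mode 1: guard c·x = 2.6384 hit at Δt = 1.5197 (t = 4.0881), x⁻ = (2.6384) → reset → x⁺ = (2.6920), jump to mode 2
Mode 2: guard c·x = 0.7106 hit at Δt = 1.5613 (t = 5.6493), x⁻ = (-0.7106) → reset → x⁺ = (-0.3425), jump to mode 1
Mode 1: flow for 0.3165 to horizon, guard not reached → x = (-0.0144)

1 1.0209 0->2
2 2.5684 2->1
3 4.0881 1->2
4 5.6493 2->1
final: 1 -0.0144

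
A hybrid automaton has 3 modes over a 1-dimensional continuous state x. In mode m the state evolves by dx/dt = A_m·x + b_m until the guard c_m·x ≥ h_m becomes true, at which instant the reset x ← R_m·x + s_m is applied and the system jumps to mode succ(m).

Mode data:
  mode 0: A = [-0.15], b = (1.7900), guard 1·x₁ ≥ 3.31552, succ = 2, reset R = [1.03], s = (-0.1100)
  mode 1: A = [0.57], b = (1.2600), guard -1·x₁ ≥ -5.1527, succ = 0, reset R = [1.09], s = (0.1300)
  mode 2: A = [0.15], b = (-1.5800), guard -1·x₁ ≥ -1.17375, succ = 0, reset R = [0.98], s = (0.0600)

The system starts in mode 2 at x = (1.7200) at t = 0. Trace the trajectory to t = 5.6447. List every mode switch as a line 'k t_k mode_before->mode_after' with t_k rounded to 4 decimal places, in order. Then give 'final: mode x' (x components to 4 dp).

1 0.4009 2->0
2 1.8580 0->2
3 3.5806 2->0
4 5.0377 0->2
final: 2 2.6160

Mode 2: guard c·x = -1.1738 hit at Δt = 0.4009 (t = 0.4009), x⁻ = (1.1738) → reset → x⁺ = (1.2103), jump to mode 0
Mode 0: guard c·x = 3.3155 hit at Δt = 1.4571 (t = 1.8580), x⁻ = (3.3155) → reset → x⁺ = (3.3050), jump to mode 2
Mode 2: guard c·x = -1.1738 hit at Δt = 1.7226 (t = 3.5806), x⁻ = (1.1738) → reset → x⁺ = (1.2103), jump to mode 0
Mode 0: guard c·x = 3.3155 hit at Δt = 1.4571 (t = 5.0377), x⁻ = (3.3155) → reset → x⁺ = (3.3050), jump to mode 2
Mode 2: flow for 0.6070 to horizon, guard not reached → x = (2.6160)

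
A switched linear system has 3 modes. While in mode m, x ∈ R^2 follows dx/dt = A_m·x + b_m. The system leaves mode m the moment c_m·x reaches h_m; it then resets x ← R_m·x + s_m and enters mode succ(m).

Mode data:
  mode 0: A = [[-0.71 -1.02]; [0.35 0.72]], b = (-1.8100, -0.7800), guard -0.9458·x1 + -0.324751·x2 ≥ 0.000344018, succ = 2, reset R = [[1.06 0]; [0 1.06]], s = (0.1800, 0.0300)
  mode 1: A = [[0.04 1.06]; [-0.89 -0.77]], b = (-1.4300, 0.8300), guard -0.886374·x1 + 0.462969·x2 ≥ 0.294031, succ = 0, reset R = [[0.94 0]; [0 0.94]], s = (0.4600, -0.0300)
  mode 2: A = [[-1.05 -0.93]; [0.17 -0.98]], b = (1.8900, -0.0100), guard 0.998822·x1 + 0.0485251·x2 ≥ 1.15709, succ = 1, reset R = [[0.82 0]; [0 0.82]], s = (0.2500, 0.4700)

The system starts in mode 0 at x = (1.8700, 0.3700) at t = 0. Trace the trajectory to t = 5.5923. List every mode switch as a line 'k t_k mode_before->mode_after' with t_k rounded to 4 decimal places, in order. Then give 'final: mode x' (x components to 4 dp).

1 0.7116 0->2
2 1.7817 2->1
3 3.1128 1->0
4 3.3483 0->2
5 4.5957 2->1
final: 1 0.2907 0.4449

Mode 0: guard c·x = 0.0003 hit at Δt = 0.7116 (t = 0.7116), x⁻ = (-0.0633, 0.1832) → reset → x⁺ = (0.1129, 0.2242), jump to mode 2
Mode 2: guard c·x = 1.1571 hit at Δt = 1.0701 (t = 1.7817), x⁻ = (1.1505, 0.1631) → reset → x⁺ = (1.1934, 0.6037), jump to mode 1
Mode 1: guard c·x = 0.2940 hit at Δt = 1.3311 (t = 3.1128), x⁻ = (-0.0423, 0.5541) → reset → x⁺ = (0.4202, 0.4908), jump to mode 0
Mode 0: guard c·x = 0.0003 hit at Δt = 0.2355 (t = 3.3483), x⁻ = (-0.1356, 0.3940) → reset → x⁺ = (0.0362, 0.4476), jump to mode 2
Mode 2: guard c·x = 1.1571 hit at Δt = 1.2474 (t = 4.5957), x⁻ = (1.1477, 0.2222) → reset → x⁺ = (1.1911, 0.6522), jump to mode 1
Mode 1: flow for 0.9966 to horizon, guard not reached → x = (0.2907, 0.4449)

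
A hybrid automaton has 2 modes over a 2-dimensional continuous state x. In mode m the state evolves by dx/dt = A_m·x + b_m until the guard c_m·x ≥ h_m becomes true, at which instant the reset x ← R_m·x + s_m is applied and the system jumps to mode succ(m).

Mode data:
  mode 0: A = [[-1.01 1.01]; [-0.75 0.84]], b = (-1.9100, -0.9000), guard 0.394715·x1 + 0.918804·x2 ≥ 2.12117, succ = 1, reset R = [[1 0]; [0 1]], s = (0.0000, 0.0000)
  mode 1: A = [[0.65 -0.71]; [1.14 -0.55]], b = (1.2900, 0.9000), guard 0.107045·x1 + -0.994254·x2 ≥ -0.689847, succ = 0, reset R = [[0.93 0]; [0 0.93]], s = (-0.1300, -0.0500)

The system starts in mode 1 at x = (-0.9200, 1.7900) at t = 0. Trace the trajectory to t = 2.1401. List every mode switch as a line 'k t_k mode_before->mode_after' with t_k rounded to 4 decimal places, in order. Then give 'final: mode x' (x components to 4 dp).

Mode 1: guard c·x = -0.6898 hit at Δt = 1.1883 (t = 1.1883), x⁻ = (-1.2367, 0.5607) → reset → x⁺ = (-1.2801, 0.4714), jump to mode 0
Mode 0: flow for 0.9518 to horizon, guard not reached → x = (-1.1553, 1.1227)

1 1.1883 1->0
final: 0 -1.1553 1.1227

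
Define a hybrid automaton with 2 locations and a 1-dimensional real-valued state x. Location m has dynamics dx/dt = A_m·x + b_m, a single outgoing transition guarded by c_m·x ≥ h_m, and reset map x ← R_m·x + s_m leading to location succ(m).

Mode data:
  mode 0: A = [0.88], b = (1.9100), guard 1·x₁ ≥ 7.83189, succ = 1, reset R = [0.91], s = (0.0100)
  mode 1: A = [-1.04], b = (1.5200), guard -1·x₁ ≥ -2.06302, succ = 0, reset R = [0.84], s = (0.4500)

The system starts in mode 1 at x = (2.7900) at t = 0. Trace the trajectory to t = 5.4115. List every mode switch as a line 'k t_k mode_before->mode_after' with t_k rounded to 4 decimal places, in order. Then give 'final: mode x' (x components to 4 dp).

Mode 1: guard c·x = -2.0630 hit at Δt = 0.7619 (t = 0.7619), x⁻ = (2.0630) → reset → x⁺ = (2.1829), jump to mode 0
Mode 0: guard c·x = 7.8319 hit at Δt = 0.9453 (t = 1.7072), x⁻ = (7.8319) → reset → x⁺ = (7.1370), jump to mode 1
Mode 1: guard c·x = -2.0630 hit at Δt = 2.1582 (t = 3.8654), x⁻ = (2.0630) → reset → x⁺ = (2.1829), jump to mode 0
Mode 0: guard c·x = 7.8319 hit at Δt = 0.9453 (t = 4.8107), x⁻ = (7.8319) → reset → x⁺ = (7.1370), jump to mode 1
Mode 1: flow for 0.6008 to horizon, guard not reached → x = (4.4999)

1 0.7619 1->0
2 1.7072 0->1
3 3.8654 1->0
4 4.8107 0->1
final: 1 4.4999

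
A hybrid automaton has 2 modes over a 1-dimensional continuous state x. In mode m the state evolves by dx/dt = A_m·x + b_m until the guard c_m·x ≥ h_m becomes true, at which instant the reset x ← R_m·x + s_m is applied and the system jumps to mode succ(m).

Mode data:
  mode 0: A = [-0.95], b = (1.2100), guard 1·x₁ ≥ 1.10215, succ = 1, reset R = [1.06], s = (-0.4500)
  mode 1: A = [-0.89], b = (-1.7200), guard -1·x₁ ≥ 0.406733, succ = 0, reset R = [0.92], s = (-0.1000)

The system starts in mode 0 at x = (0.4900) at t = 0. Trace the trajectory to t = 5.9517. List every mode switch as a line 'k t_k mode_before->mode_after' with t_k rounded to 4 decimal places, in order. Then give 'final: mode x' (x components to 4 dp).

Mode 0: guard c·x = 1.1021 hit at Δt = 1.5992 (t = 1.5992), x⁻ = (1.1021) → reset → x⁺ = (0.7183), jump to mode 1
Mode 1: guard c·x = 0.4067 hit at Δt = 0.6206 (t = 2.2198), x⁻ = (-0.4067) → reset → x⁺ = (-0.4742), jump to mode 0
Mode 0: guard c·x = 1.1021 hit at Δt = 2.4436 (t = 4.6633), x⁻ = (1.1021) → reset → x⁺ = (0.7183), jump to mode 1
Mode 1: guard c·x = 0.4067 hit at Δt = 0.6206 (t = 5.2839), x⁻ = (-0.4067) → reset → x⁺ = (-0.4742), jump to mode 0
Mode 0: flow for 0.6678 to horizon, guard not reached → x = (0.3468)

1 1.5992 0->1
2 2.2198 1->0
3 4.6633 0->1
4 5.2839 1->0
final: 0 0.3468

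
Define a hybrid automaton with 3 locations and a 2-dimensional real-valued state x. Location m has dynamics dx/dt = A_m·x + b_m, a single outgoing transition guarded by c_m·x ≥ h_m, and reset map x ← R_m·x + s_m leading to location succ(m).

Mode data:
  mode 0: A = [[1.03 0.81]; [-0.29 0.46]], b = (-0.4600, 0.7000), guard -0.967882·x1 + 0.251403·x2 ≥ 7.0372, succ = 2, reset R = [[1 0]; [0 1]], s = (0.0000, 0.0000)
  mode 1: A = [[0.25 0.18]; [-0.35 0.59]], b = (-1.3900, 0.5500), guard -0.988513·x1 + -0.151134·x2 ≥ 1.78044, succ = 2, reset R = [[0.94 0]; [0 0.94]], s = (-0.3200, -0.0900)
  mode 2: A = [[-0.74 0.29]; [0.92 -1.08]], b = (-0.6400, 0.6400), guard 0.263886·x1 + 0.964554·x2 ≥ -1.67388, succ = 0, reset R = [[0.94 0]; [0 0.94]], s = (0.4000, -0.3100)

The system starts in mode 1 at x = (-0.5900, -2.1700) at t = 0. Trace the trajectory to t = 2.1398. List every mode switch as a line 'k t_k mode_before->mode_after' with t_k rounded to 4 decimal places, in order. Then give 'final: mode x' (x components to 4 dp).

1 0.4155 1->2
2 1.4393 2->0
final: 0 -3.8511 -0.9950

Mode 1: guard c·x = 1.7804 hit at Δt = 0.4155 (t = 0.4155), x⁻ = (-1.4417, -2.3507) → reset → x⁺ = (-1.6752, -2.2997), jump to mode 2
Mode 2: guard c·x = -1.6739 hit at Δt = 1.0238 (t = 1.4393), x⁻ = (-1.5897, -1.3005) → reset → x⁺ = (-1.0943, -1.5325), jump to mode 0
Mode 0: flow for 0.7005 to horizon, guard not reached → x = (-3.8511, -0.9950)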